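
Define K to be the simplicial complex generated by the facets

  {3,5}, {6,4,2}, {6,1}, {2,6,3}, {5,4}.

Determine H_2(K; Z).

H_2 ≅ 0.

K has 6 vertices, 8 edges, 2 triangles.
rank ∂_2 = 2, rank ∂_3 = 0 ⇒ b_2 = 2 − 2 − 0 = 0. So H_2 = 0.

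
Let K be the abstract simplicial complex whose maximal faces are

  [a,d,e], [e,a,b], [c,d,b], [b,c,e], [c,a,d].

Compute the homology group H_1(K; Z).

H_1 ≅ Z.

Take the total order a < b < c < d < e on the vertex set. Then K (dimension 2) consists of the simplices:

  0-simplices (5): a, b, c, d, e
  1-simplices (10): ab, ac, ad, ae, bc, bd, be, cd, ce, de
  2-simplices (5): abe, acd, ade, bcd, bce

so the chain groups are C_0 ≅ Z^5, C_1 ≅ Z^10, C_2 ≅ Z^5.

The boundary map ∂_1: C_1 → C_0 maps an edge to its endpoints' difference, ∂[p,q] = q − p. For instance
  ∂be = e − b.
The 5×10 boundary matrix has rank 4 and Smith normal form diag(1,1,1,1).

The boundary map ∂_2: C_2 → C_1 maps a triangle to the signed sum of its edges. For instance
  ∂ade = de − ae + ad,
  ∂acd = cd − ad + ac.
The resulting 10×5 matrix has rank 5, and its Smith normal form has invariant factors (1,1,1,1,1).

Reading off H_k = ker ∂_k / im ∂_{k+1}:

  H_1: rank ker ∂_1 − rank ∂_2 = (10 − 4) − 5 = 1, and the invariant factors of ∂_2 are all 1, so H_1 ≅ Z.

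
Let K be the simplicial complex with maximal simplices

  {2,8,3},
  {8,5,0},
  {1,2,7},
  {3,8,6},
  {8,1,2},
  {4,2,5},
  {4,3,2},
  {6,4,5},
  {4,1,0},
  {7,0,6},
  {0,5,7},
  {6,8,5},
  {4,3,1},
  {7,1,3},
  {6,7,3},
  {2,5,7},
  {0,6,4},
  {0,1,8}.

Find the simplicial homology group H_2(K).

K has 9 vertices, 27 edges, 18 triangles.
rank ∂_2 = 18, rank ∂_3 = 0 ⇒ b_2 = 18 − 18 − 0 = 0. So H_2 = 0.

H_2 = 0.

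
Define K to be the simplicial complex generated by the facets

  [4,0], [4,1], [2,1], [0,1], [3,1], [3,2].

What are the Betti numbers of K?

b_0 = 1, b_1 = 2.

Order the vertices as 0 < 1 < 2 < 3 < 4. Listing each simplex with vertices in this order, K has dimension 1 with simplices:

  0-simplices (5): [0], [1], [2], [3], [4]
  1-simplices (6): [0,1], [0,4], [1,2], [1,3], [1,4], [2,3]

so the chain groups are C_0 ≅ Z^5, C_1 ≅ Z^6.

Boundary ∂_1: C_1 → C_0 maps an edge to its endpoints' difference, ∂[p,q] = q − p.
The 5×6 boundary matrix has rank 4 and Smith normal form diag(1,1,1,1).

From H_k ≅ ker(∂_k) / im(∂_{k+1}) we obtain:

  H_0: rank C_0 − rank ∂_1 = 5 − 4 = 1, and the invariant factors of ∂_1 are all 1, so H_0 = Z.
  H_1: rank ker ∂_1 − rank ∂_2 = (6 − 4) − 0 = 2, and there is no ∂_2, so H_1 = Z^2.

As a check, the Euler characteristic is 5 − 6 = -1, which agrees with 1 − 2 = -1.
(K is a triangulation of a wedge of 2 circles.)

Hence the Betti numbers are b_0 = 1, b_1 = 2.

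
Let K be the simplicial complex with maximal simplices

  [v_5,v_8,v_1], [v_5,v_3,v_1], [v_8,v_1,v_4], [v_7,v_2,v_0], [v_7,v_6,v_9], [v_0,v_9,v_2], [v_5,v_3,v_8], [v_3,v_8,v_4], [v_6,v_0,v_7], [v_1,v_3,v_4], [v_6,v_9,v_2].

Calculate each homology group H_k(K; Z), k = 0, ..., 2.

Fix the vertex order v_0 < v_1 < v_2 < v_3 < v_4 < v_5 < v_6 < v_7 < v_8 < v_9 and write every simplex with vertices in increasing order. Then dim K = 2 and the simplices of K are:

  0-simplices (10): [v_0], [v_1], [v_2], [v_3], [v_4], [v_5], [v_6], [v_7], [v_8], [v_9]
  1-simplices (19): (19 of them)
  2-simplices (11): (11 of them)

giving chain groups C_0 ≅ Z^10, C_1 ≅ Z^19, C_2 ≅ Z^11.

The boundary map ∂_1: C_1 → C_0 is given by ∂[p,q] = [q] − [p].
The 10×19 boundary matrix has rank 8 and Smith normal form diag(1,1,1,1,1,1,1,1).

∂_2: C_2 → C_1 maps a triangle to the signed sum of its edges. For instance
  ∂[v_1,v_4,v_8] = [v_4,v_8] − [v_1,v_8] + [v_1,v_4],
  ∂[v_0,v_6,v_7] = [v_6,v_7] − [v_0,v_7] + [v_0,v_6].
The 19×11 boundary matrix has rank 10 and Smith normal form diag(1,1,1,1,1,1,1,1,1,1).

From H_k ≅ ker(∂_k) / im(∂_{k+1}) we obtain:

  H_0: rank C_0 − rank ∂_1 = 10 − 8 = 2, and the invariant factors of ∂_1 are all 1, so H_0 ≅ Z^2.
  H_1: rank ker ∂_1 − rank ∂_2 = (19 − 8) − 10 = 1, and the invariant factors of ∂_2 are all 1, so H_1 ≅ Z.
  H_2: rank ker ∂_2 − rank ∂_3 = (11 − 10) − 0 = 1, and there is no ∂_3, so H_2 ≅ Z.

H_0 ≅ Z^2,  H_1 ≅ Z,  H_2 ≅ Z.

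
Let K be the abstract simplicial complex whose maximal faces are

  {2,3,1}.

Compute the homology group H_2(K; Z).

H_2 ≅ 0.

Take the total order 1 < 2 < 3 on the vertex set. Then K (dimension 2) consists of the simplices:

  0-simplices (3): [1], [2], [3]
  1-simplices (3): [1,2], [1,3], [2,3]
  2-simplices (1): [1,2,3]

giving chain groups C_0 ≅ Z^3, C_1 ≅ Z^3, C_2 ≅ Z^1.

Boundary ∂_1: C_1 → C_0 is given by ∂[p,q] = [q] − [p]. For instance
  ∂[1,2] = [2] − [1].
The resulting 3×3 matrix has rank 2, and its Smith normal form has invariant factors (1,1).

∂_2: C_2 → C_1 maps a triangle to the signed sum of its edges. For instance
  ∂[1,2,3] = [2,3] − [1,3] + [1,2].
The 3×1 boundary matrix has rank 1 and Smith normal form diag(1).

Computing H_k = (kernel of ∂_k) / (image of ∂_{k+1}):

  H_2: rank ker ∂_2 − rank ∂_3 = (1 − 1) − 0 = 0, and there is no ∂_3, so H_2 = 0.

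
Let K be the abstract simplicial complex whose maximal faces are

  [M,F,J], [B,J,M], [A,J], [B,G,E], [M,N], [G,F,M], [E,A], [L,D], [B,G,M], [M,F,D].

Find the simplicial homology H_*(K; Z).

Take the total order A < B < D < E < F < G < J < L < M < N on the vertex set. Then K (dimension 2) consists of the simplices:

  0-simplices (10): A, B, D, E, F, G, J, L, M, N
  1-simplices (16): AE, AJ, BE, BG, BJ, BM, DF, DL, DM, EG, FG, FJ, FM, GM, JM, MN
  2-simplices (6): BEG, BGM, BJM, DFM, FGM, FJM

so the chain groups are C_0 ≅ Z^10, C_1 ≅ Z^16, C_2 ≅ Z^6.

∂_1: C_1 → C_0 maps an edge to its endpoints' difference, ∂[p,q] = q − p. For instance
  ∂DL = L − D.
As a 10×16 matrix over Z this has rank 9, with invariant factors (1,1,1,1,1,1,1,1,1).

Boundary ∂_2: C_2 → C_1 acts by ∂[p,q,r] = [q,r] − [p,r] + [p,q]. For instance
  ∂FJM = JM − FM + FJ,
  ∂BGM = GM − BM + BG.
The 16×6 boundary matrix has rank 6 and Smith normal form diag(1,1,1,1,1,1).

Computing H_k = (kernel of ∂_k) / (image of ∂_{k+1}):

  H_0: rank C_0 − rank ∂_1 = 10 − 9 = 1, and the invariant factors of ∂_1 are all 1, so H_0 = Z.
  H_1: rank ker ∂_1 − rank ∂_2 = (16 − 9) − 6 = 1, and the invariant factors of ∂_2 are all 1, so H_1 = Z.
  H_2: rank ker ∂_2 − rank ∂_3 = (6 − 6) − 0 = 0, and there is no ∂_3, so H_2 = 0.

H_0 = Z,  H_1 = Z,  H_2 = 0.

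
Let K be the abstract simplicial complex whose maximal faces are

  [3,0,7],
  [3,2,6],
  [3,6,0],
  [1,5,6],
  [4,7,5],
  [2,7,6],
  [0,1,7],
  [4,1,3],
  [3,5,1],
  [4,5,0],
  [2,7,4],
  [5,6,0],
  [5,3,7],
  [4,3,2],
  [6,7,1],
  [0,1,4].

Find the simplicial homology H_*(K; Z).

Fix the vertex order 0 < 1 < 2 < 3 < 4 < 5 < 6 < 7 and write every simplex with vertices in increasing order. Then dim K = 2 and the simplices of K are:

  0-simplices (8): [0], [1], [2], [3], [4], [5], [6], [7]
  1-simplices (24): (24 of them)
  2-simplices (16): [0,1,4], [0,1,7], [0,3,6], [0,3,7], [0,4,5], [0,5,6], [1,3,4], [1,3,5], [1,5,6], [1,6,7], [2,3,4], [2,3,6], [2,4,7], [2,6,7], [3,5,7], [4,5,7]

giving chain groups C_0 ≅ Z^8, C_1 ≅ Z^24, C_2 ≅ Z^16.

The boundary map ∂_1: C_1 → C_0 maps an edge to its endpoints' difference, ∂[p,q] = q − p.
The 8×24 boundary matrix has rank 7 and Smith normal form diag(1,1,1,1,1,1,1).

The boundary map ∂_2: C_2 → C_1 acts by ∂[p,q,r] = [q,r] − [p,r] + [p,q]. For instance
  ∂[0,3,7] = [3,7] − [0,7] + [0,3],
  ∂[2,6,7] = [6,7] − [2,7] + [2,6].
The 24×16 boundary matrix has rank 15 and Smith normal form diag(1,1,1,1,1,1,1,1,1,1,1,1,1,1,1).

From H_k ≅ ker(∂_k) / im(∂_{k+1}) we obtain:

  H_0: rank C_0 − rank ∂_1 = 8 − 7 = 1, and the invariant factors of ∂_1 are all 1, so H_0 = Z.
  H_1: rank ker ∂_1 − rank ∂_2 = (24 − 7) − 15 = 2, and the invariant factors of ∂_2 are all 1, so H_1 = Z^2.
  H_2: rank ker ∂_2 − rank ∂_3 = (16 − 15) − 0 = 1, and there is no ∂_3, so H_2 = Z.

As a check, the Euler characteristic is 8 − 24 + 16 = 0, which agrees with 1 − 2 + 1 = 0.

H_0 ≅ Z,  H_1 ≅ Z^2,  H_2 ≅ Z.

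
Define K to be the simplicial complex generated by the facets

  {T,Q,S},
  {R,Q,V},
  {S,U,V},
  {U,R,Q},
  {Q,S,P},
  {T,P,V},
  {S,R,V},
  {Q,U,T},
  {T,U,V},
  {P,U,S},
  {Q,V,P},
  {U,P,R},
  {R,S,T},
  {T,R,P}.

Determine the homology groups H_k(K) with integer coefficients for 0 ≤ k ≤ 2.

H_0 = Z,  H_1 = Z^2,  H_2 = Z.

We work with the vertex ordering P < Q < R < S < T < U < V. The simplices of K, each written with vertices in increasing order, are:

  0-simplices (7): P, Q, R, S, T, U, V
  1-simplices (21): PQ, PR, PS, PT, PU, PV, QR, QS, QT, QU, QV, RS, RT, RU, RV, ST, SU, SV, TU, TV, UV
  2-simplices (14): PQS, PQV, PRT, PRU, PSU, PTV, QRU, QRV, QST, QTU, RST, RSV, SUV, TUV

so the chain groups are C_0 ≅ Z^7, C_1 ≅ Z^21, C_2 ≅ Z^14.

The boundary map ∂_1: C_1 → C_0 sends each edge [p,q] (with p < q) to q − p. For instance
  ∂QS = S − Q.
As a 7×21 matrix over Z this has rank 6, with invariant factors (1,1,1,1,1,1).

Boundary ∂_2: C_2 → C_1 maps a triangle to the signed sum of its edges. For instance
  ∂RSV = SV − RV + RS,
  ∂SUV = UV − SV + SU.
The resulting 21×14 matrix has rank 13, and its Smith normal form has invariant factors (1,1,1,1,1,1,1,1,1,1,1,1,1).

From H_k ≅ ker(∂_k) / im(∂_{k+1}) we obtain:

  H_0: rank C_0 − rank ∂_1 = 7 − 6 = 1, and the invariant factors of ∂_1 are all 1, so H_0 = Z.
  H_1: rank ker ∂_1 − rank ∂_2 = (21 − 6) − 13 = 2, and the invariant factors of ∂_2 are all 1, so H_1 = Z^2.
  H_2: rank ker ∂_2 − rank ∂_3 = (14 − 13) − 0 = 1, and there is no ∂_3, so H_2 = Z.

(K is a triangulation of the torus T^2.)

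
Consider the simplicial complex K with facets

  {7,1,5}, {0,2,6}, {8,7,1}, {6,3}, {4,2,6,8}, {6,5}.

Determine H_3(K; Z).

K has 9 vertices, 15 edges, 7 triangles, 1 3-simplex.
rank ∂_3 = 1, rank ∂_4 = 0 ⇒ b_3 = 1 − 1 − 0 = 0. So H_3 = 0.

H_3 ≅ 0.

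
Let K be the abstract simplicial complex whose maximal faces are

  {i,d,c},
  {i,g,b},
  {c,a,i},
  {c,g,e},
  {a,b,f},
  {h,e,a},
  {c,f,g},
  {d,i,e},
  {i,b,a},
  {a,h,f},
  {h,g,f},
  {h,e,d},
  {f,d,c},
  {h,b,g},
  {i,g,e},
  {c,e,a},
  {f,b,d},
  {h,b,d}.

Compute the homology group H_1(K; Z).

Take the total order a < b < c < d < e < f < g < h < i on the vertex set. Then K (dimension 2) consists of the simplices:

  0-simplices (9): a, b, c, d, e, f, g, h, i
  1-simplices (27): ab, ac, ae, af, ah, ai, bd, bf, bg, bh, bi, cd, ce, cf, cg, ci, de, df, dh, di, eg, eh, ei, fg, fh, gh, gi
  2-simplices (18): abf, abi, ace, aci, aeh, afh, bdf, bdh, bgh, bgi, cdf, cdi, ceg, cfg, deh, dei, egi, fgh

giving chain groups C_0 ≅ Z^9, C_1 ≅ Z^27, C_2 ≅ Z^18.

∂_1: C_1 → C_0 sends each edge [p,q] (with p < q) to q − p. For instance
  ∂dh = h − d.
The resulting 9×27 matrix has rank 8, and its Smith normal form has invariant factors (1,1,1,1,1,1,1,1).

∂_2: C_2 → C_1 maps a triangle to the signed sum of its edges. For instance
  ∂cdi = di − ci + cd,
  ∂aeh = eh − ah + ae.
The 27×18 boundary matrix has rank 18 and Smith normal form diag(1,1,1,1,1,1,1,1,1,1,1,1,1,1,1,1,1,2).

Reading off H_k = ker ∂_k / im ∂_{k+1}:

  H_1: rank ker ∂_1 − rank ∂_2 = (27 − 8) − 18 = 1, and ∂_2 has invariant factor 2 > 1, so H_1 ≅ Z × Z/2.

(K is a triangulation of the Klein bottle.)

H_1 = Z × Z/2.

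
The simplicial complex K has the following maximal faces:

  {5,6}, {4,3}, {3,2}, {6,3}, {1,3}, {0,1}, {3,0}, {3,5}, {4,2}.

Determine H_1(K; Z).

H_1 = Z^3.

K has 7 vertices, 9 edges.
rank ∂_1 = 6, rank ∂_2 = 0 ⇒ b_1 = 9 − 6 − 0 = 3. So H_1 = Z^3.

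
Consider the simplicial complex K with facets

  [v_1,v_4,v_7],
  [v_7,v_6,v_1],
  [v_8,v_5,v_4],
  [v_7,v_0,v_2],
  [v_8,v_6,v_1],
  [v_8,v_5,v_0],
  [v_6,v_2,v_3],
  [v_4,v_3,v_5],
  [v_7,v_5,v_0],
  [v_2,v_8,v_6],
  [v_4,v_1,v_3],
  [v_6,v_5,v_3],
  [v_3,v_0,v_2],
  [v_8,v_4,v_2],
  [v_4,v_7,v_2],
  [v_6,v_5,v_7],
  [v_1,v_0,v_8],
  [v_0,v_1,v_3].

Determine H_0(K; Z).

K has 9 vertices, 27 edges, 18 triangles.
rank ∂_0 = 0, rank ∂_1 = 8 ⇒ b_0 = 9 − 0 − 8 = 1; all invariant factors of ∂_1 are 1 so no torsion. So H_0 ≅ Z.

H_0 = Z.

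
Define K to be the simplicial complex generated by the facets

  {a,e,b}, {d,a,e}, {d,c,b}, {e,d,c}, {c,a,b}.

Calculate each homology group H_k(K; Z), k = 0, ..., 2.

H_0 ≅ Z,  H_1 ≅ Z,  H_2 = 0.

K has 5 vertices, 10 edges, 5 triangles.
rank ∂_0 = 0, rank ∂_1 = 4 ⇒ b_0 = 5 − 0 − 4 = 1; all invariant factors of ∂_1 are 1 so no torsion. So H_0 ≅ Z.
rank ∂_1 = 4, rank ∂_2 = 5 ⇒ b_1 = 10 − 4 − 5 = 1; all invariant factors of ∂_2 are 1 so no torsion. So H_1 ≅ Z.
rank ∂_2 = 5, rank ∂_3 = 0 ⇒ b_2 = 5 − 5 − 0 = 0. So H_2 ≅ 0.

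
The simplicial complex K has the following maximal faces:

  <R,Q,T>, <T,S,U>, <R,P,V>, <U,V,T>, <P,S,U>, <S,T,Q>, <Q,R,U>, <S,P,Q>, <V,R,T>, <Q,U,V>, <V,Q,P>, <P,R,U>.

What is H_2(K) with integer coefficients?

Take the total order P < Q < R < S < T < U < V on the vertex set. Then K (dimension 2) consists of the simplices:

  0-simplices (7): P, Q, R, S, T, U, V
  1-simplices (18): PQ, PR, PS, PU, PV, QR, QS, QT, QU, QV, RT, RU, RV, ST, SU, TU, TV, UV
  2-simplices (12): PQS, PQV, PRU, PRV, PSU, QRT, QRU, QST, QUV, RTV, STU, TUV

so the chain groups are C_0 ≅ Z^7, C_1 ≅ Z^18, C_2 ≅ Z^12.

The boundary map ∂_1: C_1 → C_0 maps an edge to its endpoints' difference, ∂[p,q] = q − p. For instance
  ∂PS = S − P.
The resulting 7×18 matrix has rank 6, and its Smith normal form has invariant factors (1,1,1,1,1,1).

Boundary ∂_2: C_2 → C_1 maps a triangle to the signed sum of its edges. For instance
  ∂TUV = UV − TV + TU,
  ∂QRU = RU − QU + QR.
As a 18×12 matrix over Z this has rank 12, with invariant factors (1,1,1,1,1,1,1,1,1,1,1,2).

Now H_k = ker ∂_k / im ∂_{k+1}, so:

  H_2: rank ker ∂_2 − rank ∂_3 = (12 − 12) − 0 = 0, and there is no ∂_3, so H_2 ≅ 0.

H_2 = 0.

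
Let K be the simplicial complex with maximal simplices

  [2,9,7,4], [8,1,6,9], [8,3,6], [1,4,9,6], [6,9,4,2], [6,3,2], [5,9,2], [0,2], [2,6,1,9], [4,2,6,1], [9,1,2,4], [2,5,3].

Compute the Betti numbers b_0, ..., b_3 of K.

K has 10 vertices, 23 edges, 20 triangles, 7 3-simplices.
rank ∂_0 = 0, rank ∂_1 = 9 ⇒ b_0 = 10 − 0 − 9 = 1; all invariant factors of ∂_1 are 1 so no torsion. So H_0 = Z.
rank ∂_1 = 9, rank ∂_2 = 14 ⇒ b_1 = 23 − 9 − 14 = 0; all invariant factors of ∂_2 are 1 so no torsion. So H_1 = 0.
rank ∂_2 = 14, rank ∂_3 = 6 ⇒ b_2 = 20 − 14 − 6 = 0; all invariant factors of ∂_3 are 1 so no torsion. So H_2 = 0.
rank ∂_3 = 6, rank ∂_4 = 0 ⇒ b_3 = 7 − 6 − 0 = 1. So H_3 = Z.

b_0 = 1, b_1 = 0, b_2 = 0, b_3 = 1.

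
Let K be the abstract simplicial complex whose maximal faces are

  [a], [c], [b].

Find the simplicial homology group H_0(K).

Order the vertices as a < b < c. Listing each simplex with vertices in this order, K has dimension 0 with simplices:

  0-simplices (3): a, b, c

so the chain groups are C_0 ≅ Z^3.

Computing H_k = (kernel of ∂_k) / (image of ∂_{k+1}):

  H_0: rank C_0 − rank ∂_1 = 3 − 0 = 3, and there is no ∂_1, so H_0 = Z^3.

(K is a triangulation of a set of 3 points.)

H_0 ≅ Z^3.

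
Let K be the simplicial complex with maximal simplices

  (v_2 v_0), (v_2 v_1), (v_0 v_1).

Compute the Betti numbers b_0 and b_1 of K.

Take the total order v_0 < v_1 < v_2 on the vertex set. Then K (dimension 1) consists of the simplices:

  0-simplices (3): [v_0], [v_1], [v_2]
  1-simplices (3): [v_0,v_1], [v_0,v_2], [v_1,v_2]

giving chain groups C_0 ≅ Z^3, C_1 ≅ Z^3.

∂_1: C_1 → C_0 is given by ∂[p,q] = [q] − [p]. For instance
  ∂[v_1,v_2] = [v_2] − [v_1].
The 3×3 boundary matrix has rank 2 and Smith normal form diag(1,1).

Reading off H_k = ker ∂_k / im ∂_{k+1}:

  H_0: rank C_0 − rank ∂_1 = 3 − 2 = 1, and the invariant factors of ∂_1 are all 1, so H_0 ≅ Z.
  H_1: rank ker ∂_1 − rank ∂_2 = (3 − 2) − 0 = 1, and there is no ∂_2, so H_1 ≅ Z.

As a check, the Euler characteristic is 3 − 3 = 0, which agrees with 1 − 1 = 0.
(K is a triangulation of the circle S^1.)

Hence the Betti numbers are b_0 = 1, b_1 = 1.

b_0 = 1, b_1 = 1.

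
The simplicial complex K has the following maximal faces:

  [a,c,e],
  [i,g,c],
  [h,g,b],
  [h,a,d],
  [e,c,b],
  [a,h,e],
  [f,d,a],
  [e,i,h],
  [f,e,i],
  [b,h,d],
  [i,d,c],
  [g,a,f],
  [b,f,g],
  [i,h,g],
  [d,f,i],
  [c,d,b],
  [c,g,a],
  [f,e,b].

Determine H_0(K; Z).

H_0 ≅ Z.

Take the total order a < b < c < d < e < f < g < h < i on the vertex set. Then K (dimension 2) consists of the simplices:

  0-simplices (9): a, b, c, d, e, f, g, h, i
  1-simplices (27): ac, ad, ae, af, ag, ah, bc, bd, be, bf, bg, bh, cd, ce, cg, ci, df, dh, di, ef, eh, ei, fg, fi, gh, gi, hi
  2-simplices (18): ace, acg, adf, adh, aeh, afg, bcd, bce, bdh, bef, bfg, bgh, cdi, cgi, dfi, efi, ehi, ghi

giving chain groups C_0 ≅ Z^9, C_1 ≅ Z^27, C_2 ≅ Z^18.

∂_1: C_1 → C_0 is given by ∂[p,q] = [q] − [p].
This gives a 9×27 integer matrix of rank 8; reducing to Smith normal form yields diagonal entries (1,1,1,1,1,1,1,1).

Boundary ∂_2: C_2 → C_1 sends each 2-simplex [p,q,r] to [q,r] − [p,r] + [p,q]. For instance
  ∂ace = ce − ae + ac,
  ∂afg = fg − ag + af.
The resulting 27×18 matrix has rank 17, and its Smith normal form has invariant factors (1,1,1,1,1,1,1,1,1,1,1,1,1,1,1,1,1).

From H_k ≅ ker(∂_k) / im(∂_{k+1}) we obtain:

  H_0: rank C_0 − rank ∂_1 = 9 − 8 = 1, and the invariant factors of ∂_1 are all 1, so H_0 = Z.

(K is a triangulation of the torus T^2.)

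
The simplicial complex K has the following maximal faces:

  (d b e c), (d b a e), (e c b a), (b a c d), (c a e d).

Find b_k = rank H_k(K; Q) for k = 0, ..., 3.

Fix the vertex order a < b < c < d < e and write every simplex with vertices in increasing order. Then dim K = 3 and the simplices of K are:

  0-simplices (5): a, b, c, d, e
  1-simplices (10): ab, ac, ad, ae, bc, bd, be, cd, ce, de
  2-simplices (10): abc, abd, abe, acd, ace, ade, bcd, bce, bde, cde
  3-simplices (5): abcd, abce, abde, acde, bcde

Hence C_0 ≅ Z^5, C_1 ≅ Z^10, C_2 ≅ Z^10, C_3 ≅ Z^5.

Boundary ∂_1: C_1 → C_0 sends each edge [p,q] (with p < q) to q − p.
The resulting 5×10 matrix has rank 4, and its Smith normal form has invariant factors (1,1,1,1).

Boundary ∂_2: C_2 → C_1 maps a triangle to the signed sum of its edges. For instance
  ∂bce = ce − be + bc,
  ∂cde = de − ce + cd.
The resulting 10×10 matrix has rank 6, and its Smith normal form has invariant factors (1,1,1,1,1,1).

Boundary ∂_3: C_3 → C_2 sends each 3-simplex σ to the alternating sum Σ_i (−1)^i (σ with its i-th vertex removed). For instance
  ∂acde = cde − ade + ace − acd,
  ∂abcd = bcd − acd + abd − abc.
The 10×5 boundary matrix has rank 4 and Smith normal form diag(1,1,1,1).

Now H_k = ker ∂_k / im ∂_{k+1}, so:

  H_0: rank C_0 − rank ∂_1 = 5 − 4 = 1, and the invariant factors of ∂_1 are all 1, so H_0 ≅ Z.
  H_1: rank ker ∂_1 − rank ∂_2 = (10 − 4) − 6 = 0, and the invariant factors of ∂_2 are all 1, so H_1 ≅ 0.
  H_2: rank ker ∂_2 − rank ∂_3 = (10 − 6) − 4 = 0, and the invariant factors of ∂_3 are all 1, so H_2 ≅ 0.
  H_3: rank ker ∂_3 − rank ∂_4 = (5 − 4) − 0 = 1, and there is no ∂_4, so H_3 ≅ Z.

As a check, the Euler characteristic is 5 − 10 + 10 − 5 = 0, which agrees with 1 − 0 + 0 − 1 = 0.

Hence the Betti numbers are b_0 = 1, b_1 = 0, b_2 = 0, b_3 = 1.

b_0 = 1, b_1 = 0, b_2 = 0, b_3 = 1.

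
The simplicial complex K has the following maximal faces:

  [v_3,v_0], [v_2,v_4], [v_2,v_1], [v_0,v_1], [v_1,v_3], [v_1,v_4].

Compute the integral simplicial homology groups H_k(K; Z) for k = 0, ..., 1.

Order the vertices as v_0 < v_1 < v_2 < v_3 < v_4. Listing each simplex with vertices in this order, K has dimension 1 with simplices:

  0-simplices (5): [v_0], [v_1], [v_2], [v_3], [v_4]
  1-simplices (6): [v_0,v_1], [v_0,v_3], [v_1,v_2], [v_1,v_3], [v_1,v_4], [v_2,v_4]

so the chain groups are C_0 ≅ Z^5, C_1 ≅ Z^6.

∂_1: C_1 → C_0 maps an edge to its endpoints' difference, ∂[p,q] = q − p. For instance
  ∂[v_1,v_4] = [v_4] − [v_1].
The resulting 5×6 matrix has rank 4, and its Smith normal form has invariant factors (1,1,1,1).

Now H_k = ker ∂_k / im ∂_{k+1}, so:

  H_0: rank C_0 − rank ∂_1 = 5 − 4 = 1, and the invariant factors of ∂_1 are all 1, so H_0 ≅ Z.
  H_1: rank ker ∂_1 − rank ∂_2 = (6 − 4) − 0 = 2, and there is no ∂_2, so H_1 ≅ Z^2.

As a check, the Euler characteristic is 5 − 6 = -1, which agrees with 1 − 2 = -1.

H_0 ≅ Z,  H_1 ≅ Z^2.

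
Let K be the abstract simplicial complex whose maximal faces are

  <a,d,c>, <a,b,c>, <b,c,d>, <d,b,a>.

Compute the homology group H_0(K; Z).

Take the total order a < b < c < d on the vertex set. Then K (dimension 2) consists of the simplices:

  0-simplices (4): a, b, c, d
  1-simplices (6): ab, ac, ad, bc, bd, cd
  2-simplices (4): abc, abd, acd, bcd

Hence C_0 ≅ Z^4, C_1 ≅ Z^6, C_2 ≅ Z^4.

∂_1: C_1 → C_0 is given by ∂[p,q] = [q] − [p]. For instance
  ∂bd = d − b.
This gives a 4×6 integer matrix of rank 3; reducing to Smith normal form yields diagonal entries (1,1,1).

Boundary ∂_2: C_2 → C_1 sends each 2-simplex [p,q,r] to [q,r] − [p,r] + [p,q]. For instance
  ∂acd = cd − ad + ac,
  ∂bcd = cd − bd + bc.
As a 6×4 matrix over Z this has rank 3, with invariant factors (1,1,1).

Computing H_k = (kernel of ∂_k) / (image of ∂_{k+1}):

  H_0: rank C_0 − rank ∂_1 = 4 − 3 = 1, and the invariant factors of ∂_1 are all 1, so H_0 ≅ Z.

H_0 = Z.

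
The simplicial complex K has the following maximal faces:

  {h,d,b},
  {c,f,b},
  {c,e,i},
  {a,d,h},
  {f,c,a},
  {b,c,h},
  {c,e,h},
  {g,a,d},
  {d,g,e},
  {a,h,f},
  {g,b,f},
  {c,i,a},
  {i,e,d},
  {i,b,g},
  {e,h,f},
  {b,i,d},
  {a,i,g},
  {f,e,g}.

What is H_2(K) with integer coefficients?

Order the vertices as a < b < c < d < e < f < g < h < i. Listing each simplex with vertices in this order, K has dimension 2 with simplices:

  0-simplices (9): a, b, c, d, e, f, g, h, i
  1-simplices (27): ac, ad, af, ag, ah, ai, bc, bd, bf, bg, bh, bi, ce, cf, ch, ci, de, dg, dh, di, ef, eg, eh, ei, fg, fh, gi
  2-simplices (18): acf, aci, adg, adh, afh, agi, bcf, bch, bdh, bdi, bfg, bgi, ceh, cei, deg, dei, efg, efh

Hence C_0 ≅ Z^9, C_1 ≅ Z^27, C_2 ≅ Z^18.

∂_1: C_1 → C_0 sends each edge [p,q] (with p < q) to q − p.
This gives a 9×27 integer matrix of rank 8; reducing to Smith normal form yields diagonal entries (1,1,1,1,1,1,1,1).

Boundary ∂_2: C_2 → C_1 acts by ∂[p,q,r] = [q,r] − [p,r] + [p,q]. For instance
  ∂cei = ei − ci + ce,
  ∂bch = ch − bh + bc.
The 27×18 boundary matrix has rank 18 and Smith normal form diag(1,1,1,1,1,1,1,1,1,1,1,1,1,1,1,1,1,2).

Reading off H_k = ker ∂_k / im ∂_{k+1}:

  H_2: rank ker ∂_2 − rank ∂_3 = (18 − 18) − 0 = 0, and there is no ∂_3, so H_2 ≅ 0.

(K is a triangulation of the Klein bottle.)

H_2 = 0.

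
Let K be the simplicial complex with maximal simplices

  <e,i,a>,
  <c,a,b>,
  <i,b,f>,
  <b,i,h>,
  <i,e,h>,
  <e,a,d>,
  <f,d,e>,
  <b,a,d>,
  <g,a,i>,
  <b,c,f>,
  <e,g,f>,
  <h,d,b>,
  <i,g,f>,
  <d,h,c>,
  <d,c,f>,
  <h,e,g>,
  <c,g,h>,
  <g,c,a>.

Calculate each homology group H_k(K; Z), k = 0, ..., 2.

H_0 = Z,  H_1 = Z ⊕ Z/2,  H_2 = 0.

Order the vertices as a < b < c < d < e < f < g < h < i. Listing each simplex with vertices in this order, K has dimension 2 with simplices:

  0-simplices (9): a, b, c, d, e, f, g, h, i
  1-simplices (27): ab, ac, ad, ae, ag, ai, bc, bd, bf, bh, bi, cd, cf, cg, ch, de, df, dh, ef, eg, eh, ei, fg, fi, gh, gi, hi
  2-simplices (18): abc, abd, acg, ade, aei, agi, bcf, bdh, bfi, bhi, cdf, cdh, cgh, def, efg, egh, ehi, fgi

giving chain groups C_0 ≅ Z^9, C_1 ≅ Z^27, C_2 ≅ Z^18.

Boundary ∂_1: C_1 → C_0 is given by ∂[p,q] = [q] − [p].
The 9×27 boundary matrix has rank 8 and Smith normal form diag(1,1,1,1,1,1,1,1).

The boundary map ∂_2: C_2 → C_1 maps a triangle to the signed sum of its edges. For instance
  ∂cdh = dh − ch + cd,
  ∂ade = de − ae + ad.
The resulting 27×18 matrix has rank 18, and its Smith normal form has invariant factors (1,1,1,1,1,1,1,1,1,1,1,1,1,1,1,1,1,2).

From H_k ≅ ker(∂_k) / im(∂_{k+1}) we obtain:

  H_0: rank C_0 − rank ∂_1 = 9 − 8 = 1, and the invariant factors of ∂_1 are all 1, so H_0 = Z.
  H_1: rank ker ∂_1 − rank ∂_2 = (27 − 8) − 18 = 1, and ∂_2 has invariant factor 2 > 1, so H_1 = Z ⊕ Z/2.
  H_2: rank ker ∂_2 − rank ∂_3 = (18 − 18) − 0 = 0, and there is no ∂_3, so H_2 = 0.

As a check, the Euler characteristic is 9 − 27 + 18 = 0, which agrees with 1 − 1 + 0 = 0.
(K is a triangulation of the Klein bottle.)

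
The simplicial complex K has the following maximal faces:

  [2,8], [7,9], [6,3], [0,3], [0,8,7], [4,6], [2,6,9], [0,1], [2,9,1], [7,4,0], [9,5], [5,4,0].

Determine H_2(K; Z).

Take the total order 0 < 1 < 2 < 3 < 4 < 5 < 6 < 7 < 8 < 9 on the vertex set. Then K (dimension 2) consists of the simplices:

  0-simplices (10): [0], [1], [2], [3], [4], [5], [6], [7], [8], [9]
  1-simplices (19): [0,1], [0,3], [0,4], [0,5], [0,7], [0,8], [1,2], [1,9], [2,6], [2,8], [2,9], [3,6], [4,5], [4,6], [4,7], [5,9], [6,9], [7,8], [7,9]
  2-simplices (5): [0,4,5], [0,4,7], [0,7,8], [1,2,9], [2,6,9]

Hence C_0 ≅ Z^10, C_1 ≅ Z^19, C_2 ≅ Z^5.

Boundary ∂_1: C_1 → C_0 is given by ∂[p,q] = [q] − [p]. For instance
  ∂[4,5] = [5] − [4].
The 10×19 boundary matrix has rank 9 and Smith normal form diag(1,1,1,1,1,1,1,1,1).

Boundary ∂_2: C_2 → C_1 sends each 2-simplex [p,q,r] to [q,r] − [p,r] + [p,q]. For instance
  ∂[1,2,9] = [2,9] − [1,9] + [1,2],
  ∂[2,6,9] = [6,9] − [2,9] + [2,6].
As a 19×5 matrix over Z this has rank 5, with invariant factors (1,1,1,1,1).

From H_k ≅ ker(∂_k) / im(∂_{k+1}) we obtain:

  H_2: rank ker ∂_2 − rank ∂_3 = (5 − 5) − 0 = 0, and there is no ∂_3, so H_2 ≅ 0.

H_2 ≅ 0.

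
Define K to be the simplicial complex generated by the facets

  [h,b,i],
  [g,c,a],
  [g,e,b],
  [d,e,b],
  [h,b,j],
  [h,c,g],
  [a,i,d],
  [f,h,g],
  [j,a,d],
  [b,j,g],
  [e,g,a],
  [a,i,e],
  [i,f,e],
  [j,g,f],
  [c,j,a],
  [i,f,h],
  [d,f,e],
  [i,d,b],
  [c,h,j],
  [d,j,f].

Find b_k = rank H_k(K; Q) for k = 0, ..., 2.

b_0 = 1, b_1 = 1, b_2 = 0.

Take the total order a < b < c < d < e < f < g < h < i < j on the vertex set. Then K (dimension 2) consists of the simplices:

  0-simplices (10): a, b, c, d, e, f, g, h, i, j
  1-simplices (30): ac, ad, ae, ag, ai, aj, bd, be, bg, bh, bi, bj, cg, ch, cj, de, df, di, dj, ef, eg, ei, fg, fh, fi, fj, gh, gj, hi, hj
  2-simplices (20): acg, acj, adi, adj, aeg, aei, bde, bdi, beg, bgj, bhi, bhj, cgh, chj, def, dfj, efi, fgh, fgj, fhi

giving chain groups C_0 ≅ Z^10, C_1 ≅ Z^30, C_2 ≅ Z^20.

∂_1: C_1 → C_0 sends each edge [p,q] (with p < q) to q − p.
The 10×30 boundary matrix has rank 9 and Smith normal form diag(1,1,1,1,1,1,1,1,1).

∂_2: C_2 → C_1 maps a triangle to the signed sum of its edges. For instance
  ∂bgj = gj − bj + bg,
  ∂beg = eg − bg + be.
The resulting 30×20 matrix has rank 20, and its Smith normal form has invariant factors (1,1,1,1,1,1,1,1,1,1,1,1,1,1,1,1,1,1,1,2).

Reading off H_k = ker ∂_k / im ∂_{k+1}:

  H_0: rank C_0 − rank ∂_1 = 10 − 9 = 1, and the invariant factors of ∂_1 are all 1, so H_0 ≅ Z.
  H_1: rank ker ∂_1 − rank ∂_2 = (30 − 9) − 20 = 1, and ∂_2 has invariant factor 2 > 1, so H_1 ≅ Z ⊕ Z/2Z.
  H_2: rank ker ∂_2 − rank ∂_3 = (20 − 20) − 0 = 0, and there is no ∂_3, so H_2 ≅ 0.

Hence the Betti numbers are b_0 = 1, b_1 = 1, b_2 = 0.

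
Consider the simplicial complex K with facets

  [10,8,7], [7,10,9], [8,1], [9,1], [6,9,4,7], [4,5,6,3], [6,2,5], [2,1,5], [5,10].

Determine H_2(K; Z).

H_2 = 0.

We work with the vertex ordering 1 < 2 < 3 < 4 < 5 < 6 < 7 < 8 < 9 < 10. The simplices of K, each written with vertices in increasing order, are:

  0-simplices (10): [1], [2], [3], [4], [5], [6], [7], [8], [9], [10]
  1-simplices (22): [1,2], [1,5], [1,8], [1,9], [2,5], [2,6], [3,4], [3,5], [3,6], [4,5], [4,6], [4,7], [4,9], [5,6], [5,10], [6,7], [6,9], [7,8], [7,9], [7,10], [8,10], [9,10]
  2-simplices (12): [1,2,5], [2,5,6], [3,4,5], [3,4,6], [3,5,6], [4,5,6], [4,6,7], [4,6,9], [4,7,9], [6,7,9], [7,8,10], [7,9,10]
  3-simplices (2): [3,4,5,6], [4,6,7,9]

so the chain groups are C_0 ≅ Z^10, C_1 ≅ Z^22, C_2 ≅ Z^12, C_3 ≅ Z^2.

The boundary map ∂_1: C_1 → C_0 is given by ∂[p,q] = [q] − [p]. For instance
  ∂[5,10] = [10] − [5].
As a 10×22 matrix over Z this has rank 9, with invariant factors (1,1,1,1,1,1,1,1,1).

The boundary map ∂_2: C_2 → C_1 maps a triangle to the signed sum of its edges. For instance
  ∂[4,6,9] = [6,9] − [4,9] + [4,6],
  ∂[7,9,10] = [9,10] − [7,10] + [7,9].
The 22×12 boundary matrix has rank 10 and Smith normal form diag(1,1,1,1,1,1,1,1,1,1).

∂_3: C_3 → C_2 sends each 3-simplex σ to the alternating sum Σ_i (−1)^i (σ with its i-th vertex removed). For instance
  ∂[4,6,7,9] = [6,7,9] − [4,7,9] + [4,6,9] − [4,6,7],
  ∂[3,4,5,6] = [4,5,6] − [3,5,6] + [3,4,6] − [3,4,5].
As a 12×2 matrix over Z this has rank 2, with invariant factors (1,1).

Reading off H_k = ker ∂_k / im ∂_{k+1}:

  H_2: rank ker ∂_2 − rank ∂_3 = (12 − 10) − 2 = 0, and the invariant factors of ∂_3 are all 1, so H_2 ≅ 0.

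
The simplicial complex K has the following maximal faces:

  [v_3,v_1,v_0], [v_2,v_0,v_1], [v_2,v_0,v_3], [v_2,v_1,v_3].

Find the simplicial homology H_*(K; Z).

H_0 ≅ Z,  H_1 = 0,  H_2 ≅ Z.

We work with the vertex ordering v_0 < v_1 < v_2 < v_3. The simplices of K, each written with vertices in increasing order, are:

  0-simplices (4): [v_0], [v_1], [v_2], [v_3]
  1-simplices (6): [v_0,v_1], [v_0,v_2], [v_0,v_3], [v_1,v_2], [v_1,v_3], [v_2,v_3]
  2-simplices (4): [v_0,v_1,v_2], [v_0,v_1,v_3], [v_0,v_2,v_3], [v_1,v_2,v_3]

giving chain groups C_0 ≅ Z^4, C_1 ≅ Z^6, C_2 ≅ Z^4.

∂_1: C_1 → C_0 is given by ∂[p,q] = [q] − [p]. For instance
  ∂[v_0,v_1] = [v_1] − [v_0].
As a 4×6 matrix over Z this has rank 3, with invariant factors (1,1,1).

The boundary map ∂_2: C_2 → C_1 acts by ∂[p,q,r] = [q,r] − [p,r] + [p,q]. For instance
  ∂[v_0,v_2,v_3] = [v_2,v_3] − [v_0,v_3] + [v_0,v_2],
  ∂[v_1,v_2,v_3] = [v_2,v_3] − [v_1,v_3] + [v_1,v_2].
This gives a 6×4 integer matrix of rank 3; reducing to Smith normal form yields diagonal entries (1,1,1).

Computing H_k = (kernel of ∂_k) / (image of ∂_{k+1}):

  H_0: rank C_0 − rank ∂_1 = 4 − 3 = 1, and the invariant factors of ∂_1 are all 1, so H_0 ≅ Z.
  H_1: rank ker ∂_1 − rank ∂_2 = (6 − 3) − 3 = 0, and the invariant factors of ∂_2 are all 1, so H_1 ≅ 0.
  H_2: rank ker ∂_2 − rank ∂_3 = (4 − 3) − 0 = 1, and there is no ∂_3, so H_2 ≅ Z.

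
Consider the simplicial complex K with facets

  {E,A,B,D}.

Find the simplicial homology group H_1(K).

Order the vertices as A < B < D < E. Listing each simplex with vertices in this order, K has dimension 3 with simplices:

  0-simplices (4): A, B, D, E
  1-simplices (6): AB, AD, AE, BD, BE, DE
  2-simplices (4): ABD, ABE, ADE, BDE
  3-simplices (1): ABDE

Hence C_0 ≅ Z^4, C_1 ≅ Z^6, C_2 ≅ Z^4, C_3 ≅ Z^1.

The boundary map ∂_1: C_1 → C_0 is given by ∂[p,q] = [q] − [p].
The 4×6 boundary matrix has rank 3 and Smith normal form diag(1,1,1).

The boundary map ∂_2: C_2 → C_1 acts by ∂[p,q,r] = [q,r] − [p,r] + [p,q]. For instance
  ∂BDE = DE − BE + BD,
  ∂ABD = BD − AD + AB.
This gives a 6×4 integer matrix of rank 3; reducing to Smith normal form yields diagonal entries (1,1,1).

Boundary ∂_3: C_3 → C_2 sends each 3-simplex σ to the alternating sum Σ_i (−1)^i (σ with its i-th vertex removed). For instance
  ∂ABDE = BDE − ADE + ABE − ABD.
As a 4×1 matrix over Z this has rank 1, with invariant factors (1).

Computing H_k = (kernel of ∂_k) / (image of ∂_{k+1}):

  H_1: rank ker ∂_1 − rank ∂_2 = (6 − 3) − 3 = 0, and the invariant factors of ∂_2 are all 1, so H_1 ≅ 0.

(K is a triangulation of the 3-simplex.)

H_1 = 0.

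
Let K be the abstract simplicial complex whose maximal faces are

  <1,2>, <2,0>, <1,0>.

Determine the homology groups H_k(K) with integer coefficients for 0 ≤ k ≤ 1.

H_0 ≅ Z,  H_1 ≅ Z.

We work with the vertex ordering 0 < 1 < 2. The simplices of K, each written with vertices in increasing order, are:

  0-simplices (3): [0], [1], [2]
  1-simplices (3): [0,1], [0,2], [1,2]

giving chain groups C_0 ≅ Z^3, C_1 ≅ Z^3.

The boundary map ∂_1: C_1 → C_0 maps an edge to its endpoints' difference, ∂[p,q] = q − p.
This gives a 3×3 integer matrix of rank 2; reducing to Smith normal form yields diagonal entries (1,1).

Computing H_k = (kernel of ∂_k) / (image of ∂_{k+1}):

  H_0: rank C_0 − rank ∂_1 = 3 − 2 = 1, and the invariant factors of ∂_1 are all 1, so H_0 ≅ Z.
  H_1: rank ker ∂_1 − rank ∂_2 = (3 − 2) − 0 = 1, and there is no ∂_2, so H_1 ≅ Z.

As a check, the Euler characteristic is 3 − 3 = 0, which agrees with 1 − 1 = 0.
(K is a triangulation of the circle S^1.)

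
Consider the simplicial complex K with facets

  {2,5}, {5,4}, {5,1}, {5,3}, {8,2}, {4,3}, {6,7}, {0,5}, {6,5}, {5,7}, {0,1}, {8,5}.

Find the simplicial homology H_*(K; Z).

H_0 ≅ Z,  H_1 ≅ Z^4.

Order the vertices as 0 < 1 < 2 < 3 < 4 < 5 < 6 < 7 < 8. Listing each simplex with vertices in this order, K has dimension 1 with simplices:

  0-simplices (9): [0], [1], [2], [3], [4], [5], [6], [7], [8]
  1-simplices (12): [0,1], [0,5], [1,5], [2,5], [2,8], [3,4], [3,5], [4,5], [5,6], [5,7], [5,8], [6,7]

Hence C_0 ≅ Z^9, C_1 ≅ Z^12.

The boundary map ∂_1: C_1 → C_0 is given by ∂[p,q] = [q] − [p].
The resulting 9×12 matrix has rank 8, and its Smith normal form has invariant factors (1,1,1,1,1,1,1,1).

Computing H_k = (kernel of ∂_k) / (image of ∂_{k+1}):

  H_0: rank C_0 − rank ∂_1 = 9 − 8 = 1, and the invariant factors of ∂_1 are all 1, so H_0 ≅ Z.
  H_1: rank ker ∂_1 − rank ∂_2 = (12 − 8) − 0 = 4, and there is no ∂_2, so H_1 ≅ Z^4.

As a check, the Euler characteristic is 9 − 12 = -3, which agrees with 1 − 4 = -3.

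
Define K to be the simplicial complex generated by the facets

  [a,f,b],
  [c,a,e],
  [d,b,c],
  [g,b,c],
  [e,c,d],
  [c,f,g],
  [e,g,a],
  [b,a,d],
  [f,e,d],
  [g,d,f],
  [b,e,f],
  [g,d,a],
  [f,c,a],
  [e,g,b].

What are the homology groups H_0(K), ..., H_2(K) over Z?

H_0 = Z,  H_1 = Z^2,  H_2 = Z.

Fix the vertex order a < b < c < d < e < f < g and write every simplex with vertices in increasing order. Then dim K = 2 and the simplices of K are:

  0-simplices (7): a, b, c, d, e, f, g
  1-simplices (21): ab, ac, ad, ae, af, ag, bc, bd, be, bf, bg, cd, ce, cf, cg, de, df, dg, ef, eg, fg
  2-simplices (14): abd, abf, ace, acf, adg, aeg, bcd, bcg, bef, beg, cde, cfg, def, dfg

so the chain groups are C_0 ≅ Z^7, C_1 ≅ Z^21, C_2 ≅ Z^14.

The boundary map ∂_1: C_1 → C_0 is given by ∂[p,q] = [q] − [p]. For instance
  ∂bg = g − b.
This gives a 7×21 integer matrix of rank 6; reducing to Smith normal form yields diagonal entries (1,1,1,1,1,1).

∂_2: C_2 → C_1 acts by ∂[p,q,r] = [q,r] − [p,r] + [p,q]. For instance
  ∂cfg = fg − cg + cf,
  ∂cde = de − ce + cd.
This gives a 21×14 integer matrix of rank 13; reducing to Smith normal form yields diagonal entries (1,1,1,1,1,1,1,1,1,1,1,1,1).

Now H_k = ker ∂_k / im ∂_{k+1}, so:

  H_0: rank C_0 − rank ∂_1 = 7 − 6 = 1, and the invariant factors of ∂_1 are all 1, so H_0 = Z.
  H_1: rank ker ∂_1 − rank ∂_2 = (21 − 6) − 13 = 2, and the invariant factors of ∂_2 are all 1, so H_1 = Z^2.
  H_2: rank ker ∂_2 − rank ∂_3 = (14 − 13) − 0 = 1, and there is no ∂_3, so H_2 = Z.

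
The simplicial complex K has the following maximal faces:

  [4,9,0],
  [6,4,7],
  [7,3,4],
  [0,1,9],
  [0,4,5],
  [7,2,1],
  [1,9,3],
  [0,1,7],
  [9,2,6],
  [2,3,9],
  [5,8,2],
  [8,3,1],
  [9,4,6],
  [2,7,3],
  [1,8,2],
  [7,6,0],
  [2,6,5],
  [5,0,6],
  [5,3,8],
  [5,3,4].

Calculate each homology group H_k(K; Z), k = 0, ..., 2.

H_0 = Z,  H_1 = Z ⊕ Z/2,  H_2 = 0.

Fix the vertex order 0 < 1 < 2 < 3 < 4 < 5 < 6 < 7 < 8 < 9 and write every simplex with vertices in increasing order. Then dim K = 2 and the simplices of K are:

  0-simplices (10): [0], [1], [2], [3], [4], [5], [6], [7], [8], [9]
  1-simplices (30): (30 of them)
  2-simplices (20): (20 of them)

giving chain groups C_0 ≅ Z^10, C_1 ≅ Z^30, C_2 ≅ Z^20.

Boundary ∂_1: C_1 → C_0 sends each edge [p,q] (with p < q) to q − p. For instance
  ∂[5,8] = [8] − [5].
This gives a 10×30 integer matrix of rank 9; reducing to Smith normal form yields diagonal entries (1,1,1,1,1,1,1,1,1).

Boundary ∂_2: C_2 → C_1 sends each 2-simplex [p,q,r] to [q,r] − [p,r] + [p,q]. For instance
  ∂[2,3,9] = [3,9] − [2,9] + [2,3],
  ∂[0,1,7] = [1,7] − [0,7] + [0,1].
The resulting 30×20 matrix has rank 20, and its Smith normal form has invariant factors (1,1,1,1,1,1,1,1,1,1,1,1,1,1,1,1,1,1,1,2).

Now H_k = ker ∂_k / im ∂_{k+1}, so:

  H_0: rank C_0 − rank ∂_1 = 10 − 9 = 1, and the invariant factors of ∂_1 are all 1, so H_0 ≅ Z.
  H_1: rank ker ∂_1 − rank ∂_2 = (30 − 9) − 20 = 1, and ∂_2 has invariant factor 2 > 1, so H_1 ≅ Z ⊕ Z/2.
  H_2: rank ker ∂_2 − rank ∂_3 = (20 − 20) − 0 = 0, and there is no ∂_3, so H_2 ≅ 0.

As a check, the Euler characteristic is 10 − 30 + 20 = 0, which agrees with 1 − 1 + 0 = 0.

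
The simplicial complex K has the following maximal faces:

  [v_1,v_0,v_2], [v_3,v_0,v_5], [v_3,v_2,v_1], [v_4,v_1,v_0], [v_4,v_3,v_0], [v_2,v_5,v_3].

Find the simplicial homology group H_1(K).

H_1 ≅ Z.

Fix the vertex order v_0 < v_1 < v_2 < v_3 < v_4 < v_5 and write every simplex with vertices in increasing order. Then dim K = 2 and the simplices of K are:

  0-simplices (6): [v_0], [v_1], [v_2], [v_3], [v_4], [v_5]
  1-simplices (12): [v_0,v_1], [v_0,v_2], [v_0,v_3], [v_0,v_4], [v_0,v_5], [v_1,v_2], [v_1,v_3], [v_1,v_4], [v_2,v_3], [v_2,v_5], [v_3,v_4], [v_3,v_5]
  2-simplices (6): [v_0,v_1,v_2], [v_0,v_1,v_4], [v_0,v_3,v_4], [v_0,v_3,v_5], [v_1,v_2,v_3], [v_2,v_3,v_5]

giving chain groups C_0 ≅ Z^6, C_1 ≅ Z^12, C_2 ≅ Z^6.

∂_1: C_1 → C_0 sends each edge [p,q] (with p < q) to q − p.
As a 6×12 matrix over Z this has rank 5, with invariant factors (1,1,1,1,1).

Boundary ∂_2: C_2 → C_1 maps a triangle to the signed sum of its edges. For instance
  ∂[v_0,v_1,v_4] = [v_1,v_4] − [v_0,v_4] + [v_0,v_1],
  ∂[v_2,v_3,v_5] = [v_3,v_5] − [v_2,v_5] + [v_2,v_3].
The 12×6 boundary matrix has rank 6 and Smith normal form diag(1,1,1,1,1,1).

Now H_k = ker ∂_k / im ∂_{k+1}, so:

  H_1: rank ker ∂_1 − rank ∂_2 = (12 − 5) − 6 = 1, and the invariant factors of ∂_2 are all 1, so H_1 ≅ Z.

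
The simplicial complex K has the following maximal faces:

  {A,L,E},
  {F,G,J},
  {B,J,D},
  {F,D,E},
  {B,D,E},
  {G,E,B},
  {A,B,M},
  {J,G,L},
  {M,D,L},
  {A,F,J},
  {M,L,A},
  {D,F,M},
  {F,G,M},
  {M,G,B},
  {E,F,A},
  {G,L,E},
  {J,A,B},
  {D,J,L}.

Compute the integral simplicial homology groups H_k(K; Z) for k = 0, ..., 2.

H_0 ≅ Z,  H_1 ≅ Z^2,  H_2 ≅ Z.

We work with the vertex ordering A < B < D < E < F < G < J < L < M. The simplices of K, each written with vertices in increasing order, are:

  0-simplices (9): A, B, D, E, F, G, J, L, M
  1-simplices (27): AB, AE, AF, AJ, AL, AM, BD, BE, BG, BJ, BM, DE, DF, DJ, DL, DM, EF, EG, EL, FG, FJ, FM, GJ, GL, GM, JL, LM
  2-simplices (18): ABJ, ABM, AEF, AEL, AFJ, ALM, BDE, BDJ, BEG, BGM, DEF, DFM, DJL, DLM, EGL, FGJ, FGM, GJL

giving chain groups C_0 ≅ Z^9, C_1 ≅ Z^27, C_2 ≅ Z^18.

∂_1: C_1 → C_0 maps an edge to its endpoints' difference, ∂[p,q] = q − p.
This gives a 9×27 integer matrix of rank 8; reducing to Smith normal form yields diagonal entries (1,1,1,1,1,1,1,1).

Boundary ∂_2: C_2 → C_1 sends each 2-simplex [p,q,r] to [q,r] − [p,r] + [p,q]. For instance
  ∂BGM = GM − BM + BG,
  ∂GJL = JL − GL + GJ.
As a 27×18 matrix over Z this has rank 17, with invariant factors (1,1,1,1,1,1,1,1,1,1,1,1,1,1,1,1,1).

Reading off H_k = ker ∂_k / im ∂_{k+1}:

  H_0: rank C_0 − rank ∂_1 = 9 − 8 = 1, and the invariant factors of ∂_1 are all 1, so H_0 = Z.
  H_1: rank ker ∂_1 − rank ∂_2 = (27 − 8) − 17 = 2, and the invariant factors of ∂_2 are all 1, so H_1 = Z^2.
  H_2: rank ker ∂_2 − rank ∂_3 = (18 − 17) − 0 = 1, and there is no ∂_3, so H_2 = Z.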